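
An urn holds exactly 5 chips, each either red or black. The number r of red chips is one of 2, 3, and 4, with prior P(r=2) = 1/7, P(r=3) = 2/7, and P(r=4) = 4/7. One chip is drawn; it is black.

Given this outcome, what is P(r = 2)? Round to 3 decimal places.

0.273

Compute the likelihood of this draw for each case: P(data | r = 2) = (3/5) = 3/5; P(data | r = 3) = (2/5) = 2/5; P(data | r = 4) = (1/5) = 1/5.
Weighting by the prior gives 1/7 · 3/5 = 3/35, 2/7 · 2/5 = 4/35, 4/7 · 1/5 = 4/35; with total 11/35.
So P(r = 2 | data) = (3/35) / (11/35) = 3/11.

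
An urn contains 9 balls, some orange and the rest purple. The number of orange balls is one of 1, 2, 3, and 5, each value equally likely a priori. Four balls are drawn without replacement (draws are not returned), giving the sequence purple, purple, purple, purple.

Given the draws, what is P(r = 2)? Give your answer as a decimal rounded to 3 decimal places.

0.289

The likelihood of the observed sequence under each hypothesis: P(data | r = 1) = (8/9)(7/8)(6/7)(5/6) = 5/9; P(data | r = 2) = (7/9)(6/8)(5/7)(4/6) = 5/18; P(data | r = 3) = (6/9)(5/8)(4/7)(3/6) = 5/42; P(data | r = 5) = (4/9)(3/8)(2/7)(1/6) = 1/126.
Multiplying each by its prior: 1/4 · 5/9 = 5/36, 1/4 · 5/18 = 5/72, 1/4 · 5/42 = 5/168, 1/4 · 1/126 = 1/504; summing to 121/504.
Hence P(r = 2 | data) = (5/72) / (121/504) = 35/121.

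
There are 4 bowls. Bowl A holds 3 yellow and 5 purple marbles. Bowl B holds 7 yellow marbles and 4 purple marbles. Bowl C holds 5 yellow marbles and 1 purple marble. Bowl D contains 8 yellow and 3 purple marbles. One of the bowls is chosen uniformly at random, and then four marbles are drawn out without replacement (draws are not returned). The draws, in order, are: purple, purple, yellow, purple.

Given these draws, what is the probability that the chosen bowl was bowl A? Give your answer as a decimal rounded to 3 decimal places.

The likelihood of the observed sequence under each hypothesis: P(data | bowl A) = (5/8)(4/7)(3/6)(3/5) = 0.10714; P(data | bowl B) = (4/11)(3/10)(7/9)(2/8) = 0.021212; P(data | bowl C) = (1/6)(0/5) = 0; P(data | bowl D) = (3/11)(2/10)(8/9)(1/8) = 0.0060606.
The prior-weighted likelihoods are 1/4 · 0.10714 = 0.026786, 1/4 · 0.021212 = 0.005303, 1/4 · 0 = 0, 1/4 · 0.0060606 = 0.0015152; these sum to 0.033604.
So P(bowl A | data) = (0.026786) / (0.033604) = 0.7971.

0.797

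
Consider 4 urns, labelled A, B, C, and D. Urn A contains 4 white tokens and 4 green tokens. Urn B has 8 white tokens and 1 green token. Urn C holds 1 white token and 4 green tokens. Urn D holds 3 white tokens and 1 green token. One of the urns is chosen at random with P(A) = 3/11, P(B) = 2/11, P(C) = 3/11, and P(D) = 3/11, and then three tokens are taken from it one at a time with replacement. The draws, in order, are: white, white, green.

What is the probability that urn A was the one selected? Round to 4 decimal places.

0.3510

Under each hypothesis, the probability of the observed sequence is: P(data | urn A) = (4/8)(4/8)(4/8) = 0.125; P(data | urn B) = (8/9)(8/9)(1/9) = 0.087791; P(data | urn C) = (1/5)(1/5)(4/5) = 0.032; P(data | urn D) = (3/4)(3/4)(1/4) = 0.14062.
Multiplying each by its prior: 3/11 · 0.125 = 0.034091, 2/11 · 0.087791 = 0.015962, 3/11 · 0.032 = 0.0087273, 3/11 · 0.14062 = 0.038352; summing to 0.097133.
Hence P(urn A | data) = (0.034091) / (0.097133) = 0.35097.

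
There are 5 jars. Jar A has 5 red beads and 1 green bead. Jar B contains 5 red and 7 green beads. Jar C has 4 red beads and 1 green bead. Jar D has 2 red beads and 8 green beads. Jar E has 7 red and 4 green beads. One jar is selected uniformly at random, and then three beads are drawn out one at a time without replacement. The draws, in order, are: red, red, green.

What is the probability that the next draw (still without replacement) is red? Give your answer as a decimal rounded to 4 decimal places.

0.7644

For each hypothesis, P(data | H) works out to: P(data | jar A) = (5/6)(4/5)(1/4) = 0.16667; P(data | jar B) = (5/12)(4/11)(7/10) = 0.10606; P(data | jar C) = (4/5)(3/4)(1/3) = 0.2; P(data | jar D) = (2/10)(1/9)(8/8) = 0.022222; P(data | jar E) = (7/11)(6/10)(4/9) = 0.1697.
Weighting by the prior gives 1/5 · 0.16667 = 0.033333, 1/5 · 0.10606 = 0.021212, 1/5 · 0.2 = 0.04, 1/5 · 0.022222 = 0.0044444, 1/5 · 0.1697 = 0.033939; summing to 0.13293.
Dividing through by the total gives posterior P(jar A | data) = 0.25076, P(jar B | data) = 0.15957, P(jar C | data) = 0.30091, P(jar D | data) = 0.033435, P(jar E | data) = 0.25532.
The predictive probability is P(red next | data) = (1)(0.25076) + (1/3)(0.15957) + (1)(0.30091) + (0)(0.033435) + (5/8)(0.25532) = 0.76444.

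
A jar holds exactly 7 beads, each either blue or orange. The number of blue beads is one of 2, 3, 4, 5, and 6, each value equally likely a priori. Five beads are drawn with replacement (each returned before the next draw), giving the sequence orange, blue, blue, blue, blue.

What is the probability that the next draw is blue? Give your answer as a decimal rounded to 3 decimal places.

0.700

Under each hypothesis, the probability of the observed sequence is: P(data | r = 2) = (5/7)(2/7)(2/7)(2/7)(2/7) = 0.0047599; P(data | r = 3) = (4/7)(3/7)(3/7)(3/7)(3/7) = 0.019278; P(data | r = 4) = (3/7)(4/7)(4/7)(4/7)(4/7) = 0.045695; P(data | r = 5) = (2/7)(5/7)(5/7)(5/7)(5/7) = 0.074374; P(data | r = 6) = (1/7)(6/7)(6/7)(6/7)(6/7) = 0.077111.
The prior-weighted likelihoods are 1/5 · 0.0047599 = 0.00095198, 1/5 · 0.019278 = 0.0038555, 1/5 · 0.045695 = 0.009139, 1/5 · 0.074374 = 0.014875, 1/5 · 0.077111 = 0.015422; summing to 0.044243.
Dividing through by the total gives posterior P(r = 2 | data) = 0.021517, P(r = 3 | data) = 0.087144, P(r = 4 | data) = 0.20656, P(r = 5 | data) = 0.3362, P(r = 6 | data) = 0.34857.
So P(blue next | data) = Σ P(blue next | H) P(H | data) = (2/7)(0.021517) + (3/7)(0.087144) + (4/7)(0.20656) + (5/7)(0.3362) + (6/7)(0.34857) = 0.70045.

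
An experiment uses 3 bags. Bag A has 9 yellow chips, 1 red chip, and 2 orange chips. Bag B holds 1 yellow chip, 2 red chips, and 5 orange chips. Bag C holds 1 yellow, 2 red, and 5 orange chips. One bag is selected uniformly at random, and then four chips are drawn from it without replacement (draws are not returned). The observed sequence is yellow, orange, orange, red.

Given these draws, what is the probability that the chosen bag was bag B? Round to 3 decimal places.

0.485

The likelihood of the observed sequence under each hypothesis: P(data | bag A) = (9/12)(2/11)(1/10)(1/9) = 0.0015152; P(data | bag B) = (1/8)(5/7)(4/6)(2/5) = 0.02381; P(data | bag C) = (1/8)(5/7)(4/6)(2/5) = 0.02381.
The prior-weighted likelihoods are 1/3 · 0.0015152 = 0.00050505, 1/3 · 0.02381 = 0.0079365, 1/3 · 0.02381 = 0.0079365; these sum to 0.016378.
So P(bag B | data) = (0.0079365) / (0.016378) = 0.48458.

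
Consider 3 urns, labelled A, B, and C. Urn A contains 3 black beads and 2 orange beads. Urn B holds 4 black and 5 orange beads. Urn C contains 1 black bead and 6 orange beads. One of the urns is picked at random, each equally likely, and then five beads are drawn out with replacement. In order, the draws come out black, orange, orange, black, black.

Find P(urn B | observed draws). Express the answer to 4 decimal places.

For each hypothesis, P(data | H) works out to: P(data | urn A) = (3/5)(2/5)(2/5)(3/5)(3/5) = 0.03456; P(data | urn B) = (4/9)(5/9)(5/9)(4/9)(4/9) = 0.027096; P(data | urn C) = (1/7)(6/7)(6/7)(1/7)(1/7) = 0.002142.
Weighting by the prior gives 1/3 · 0.03456 = 0.01152, 1/3 · 0.027096 = 0.009032, 1/3 · 0.002142 = 0.00071399; summing to 0.021266.
So P(urn B | data) = (0.009032) / (0.021266) = 0.42472.

0.4247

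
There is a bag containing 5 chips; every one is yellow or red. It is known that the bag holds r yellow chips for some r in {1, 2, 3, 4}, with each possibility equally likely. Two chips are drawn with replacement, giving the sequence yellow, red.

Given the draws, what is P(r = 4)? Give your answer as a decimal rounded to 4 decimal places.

The likelihood of the observed sequence under each hypothesis: P(data | r = 1) = (1/5)(4/5) = 4/25; P(data | r = 2) = (2/5)(3/5) = 6/25; P(data | r = 3) = (3/5)(2/5) = 6/25; P(data | r = 4) = (4/5)(1/5) = 4/25.
Weighting by the prior gives 1/4 · 4/25 = 1/25, 1/4 · 6/25 = 3/50, 1/4 · 6/25 = 3/50, 1/4 · 4/25 = 1/25; these sum to 1/5.
Therefore the posterior P(r = 4 | data) = (1/25) / (1/5) = 1/5.

0.2000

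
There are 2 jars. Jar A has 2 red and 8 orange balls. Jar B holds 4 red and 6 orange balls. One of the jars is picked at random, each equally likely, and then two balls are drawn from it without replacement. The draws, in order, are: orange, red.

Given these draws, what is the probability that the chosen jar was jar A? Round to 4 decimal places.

0.4000

The likelihood of the observed sequence under each hypothesis: P(data | jar A) = (8/10)(2/9) = 8/45; P(data | jar B) = (6/10)(4/9) = 4/15.
The prior-weighted likelihoods are 1/2 · 8/45 = 4/45, 1/2 · 4/15 = 2/15; these sum to 2/9.
By Bayes' rule, P(jar A | data) = (4/45) / (2/9) = 2/5.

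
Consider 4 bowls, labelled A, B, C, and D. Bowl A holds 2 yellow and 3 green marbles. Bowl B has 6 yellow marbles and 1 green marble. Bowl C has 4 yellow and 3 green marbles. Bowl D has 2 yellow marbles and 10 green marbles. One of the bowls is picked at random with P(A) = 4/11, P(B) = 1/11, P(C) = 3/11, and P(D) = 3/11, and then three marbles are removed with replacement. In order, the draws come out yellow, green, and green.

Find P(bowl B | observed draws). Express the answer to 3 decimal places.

Under each hypothesis, the probability of the observed sequence is: P(data | bowl A) = (2/5)(3/5)(3/5) = 0.144; P(data | bowl B) = (6/7)(1/7)(1/7) = 0.017493; P(data | bowl C) = (4/7)(3/7)(3/7) = 0.10496; P(data | bowl D) = (2/12)(10/12)(10/12) = 0.11574.
The prior-weighted likelihoods are 4/11 · 0.144 = 0.052364, 1/11 · 0.017493 = 0.0015902, 3/11 · 0.10496 = 0.028624, 3/11 · 0.11574 = 0.031566; with total 0.11414.
By Bayes' rule, P(bowl B | data) = (0.0015902) / (0.11414) = 0.013932.

0.014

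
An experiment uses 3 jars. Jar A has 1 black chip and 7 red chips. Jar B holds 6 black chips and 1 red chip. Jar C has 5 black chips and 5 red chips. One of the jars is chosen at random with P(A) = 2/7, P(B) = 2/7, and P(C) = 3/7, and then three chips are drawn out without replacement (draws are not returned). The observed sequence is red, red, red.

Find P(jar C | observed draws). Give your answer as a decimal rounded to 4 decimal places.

Under each hypothesis, the probability of the observed sequence is: P(data | jar A) = (7/8)(6/7)(5/6) = 5/8; P(data | jar B) = (1/7)(0/6) = 0; P(data | jar C) = (5/10)(4/9)(3/8) = 1/12.
Multiplying each by its prior: 2/7 · 5/8 = 5/28, 2/7 · 0 = 0, 3/7 · 1/12 = 1/28; summing to 3/14.
By Bayes' rule, P(jar C | data) = (1/28) / (3/14) = 1/6.

0.1667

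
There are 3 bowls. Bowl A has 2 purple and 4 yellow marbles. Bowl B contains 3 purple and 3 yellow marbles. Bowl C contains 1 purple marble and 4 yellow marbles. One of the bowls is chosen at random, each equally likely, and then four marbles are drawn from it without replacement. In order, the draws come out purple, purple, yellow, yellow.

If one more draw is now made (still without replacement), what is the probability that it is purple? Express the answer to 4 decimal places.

0.3000

The likelihood of the observed sequence under each hypothesis: P(data | bowl A) = (2/6)(1/5)(4/4)(3/3) = 1/15; P(data | bowl B) = (3/6)(2/5)(3/4)(2/3) = 1/10; P(data | bowl C) = (1/5)(0/4) = 0.
The prior-weighted likelihoods are 1/3 · 1/15 = 1/45, 1/3 · 1/10 = 1/30, 1/3 · 0 = 0; summing to 1/18.
Dividing through by the total gives posterior P(bowl A | data) = 2/5, P(bowl B | data) = 3/5, P(bowl C | data) = 0.
Averaging over the posterior, P(purple next | data) = (0)(2/5) + (1/2)(3/5) = 3/10.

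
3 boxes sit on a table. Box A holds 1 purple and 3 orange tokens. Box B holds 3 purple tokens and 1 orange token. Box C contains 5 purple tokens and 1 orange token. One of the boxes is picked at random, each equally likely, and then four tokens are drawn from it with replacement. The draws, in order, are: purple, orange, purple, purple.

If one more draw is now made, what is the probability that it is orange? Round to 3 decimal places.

0.240

The likelihood of the observed sequence under each hypothesis: P(data | box A) = (1/4)(3/4)(1/4)(1/4) = 0.011719; P(data | box B) = (3/4)(1/4)(3/4)(3/4) = 0.10547; P(data | box C) = (5/6)(1/6)(5/6)(5/6) = 0.096451.
The prior-weighted likelihoods are 1/3 · 0.011719 = 0.0039062, 1/3 · 0.10547 = 0.035156, 1/3 · 0.096451 = 0.03215; with total 0.071213.
Normalising, the posterior is P(box A | data) = 0.054853, P(box B | data) = 0.49368, P(box C | data) = 0.45147.
So P(orange next | data) = Σ P(orange next | H) P(H | data) = (3/4)(0.054853) + (1/4)(0.49368) + (1/6)(0.45147) = 0.2398.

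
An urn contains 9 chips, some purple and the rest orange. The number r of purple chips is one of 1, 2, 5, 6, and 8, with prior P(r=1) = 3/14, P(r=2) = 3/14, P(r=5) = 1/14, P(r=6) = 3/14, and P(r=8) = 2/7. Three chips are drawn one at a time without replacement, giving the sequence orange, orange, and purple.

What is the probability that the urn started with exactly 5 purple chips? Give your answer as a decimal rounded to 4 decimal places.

The likelihood of the observed sequence under each hypothesis: P(data | r = 1) = (8/9)(7/8)(1/7) = 1/9; P(data | r = 2) = (7/9)(6/8)(2/7) = 1/6; P(data | r = 5) = (4/9)(3/8)(5/7) = 5/42; P(data | r = 6) = (3/9)(2/8)(6/7) = 1/14; P(data | r = 8) = (1/9)(0/8) = 0.
The prior-weighted likelihoods are 3/14 · 1/9 = 1/42, 3/14 · 1/6 = 1/28, 1/14 · 5/42 = 5/588, 3/14 · 1/14 = 3/196, 2/7 · 0 = 0; summing to 1/12.
Hence P(r = 5 | data) = (5/588) / (1/12) = 5/49.

0.1020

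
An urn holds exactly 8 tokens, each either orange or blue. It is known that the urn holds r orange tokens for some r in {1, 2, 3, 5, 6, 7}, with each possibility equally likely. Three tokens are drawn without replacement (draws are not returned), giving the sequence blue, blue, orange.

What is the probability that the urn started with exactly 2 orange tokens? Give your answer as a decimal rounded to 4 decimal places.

0.2941

For each hypothesis, P(data | H) works out to: P(data | r = 1) = (7/8)(6/7)(1/6) = 1/8; P(data | r = 2) = (6/8)(5/7)(2/6) = 5/28; P(data | r = 3) = (5/8)(4/7)(3/6) = 5/28; P(data | r = 5) = (3/8)(2/7)(5/6) = 5/56; P(data | r = 6) = (2/8)(1/7)(6/6) = 1/28; P(data | r = 7) = (1/8)(0/7) = 0.
Weighting by the prior gives 1/6 · 1/8 = 1/48, 1/6 · 5/28 = 5/168, 1/6 · 5/28 = 5/168, 1/6 · 5/56 = 5/336, 1/6 · 1/28 = 1/168, 1/6 · 0 = 0; with total 17/168.
So P(r = 2 | data) = (5/168) / (17/168) = 5/17.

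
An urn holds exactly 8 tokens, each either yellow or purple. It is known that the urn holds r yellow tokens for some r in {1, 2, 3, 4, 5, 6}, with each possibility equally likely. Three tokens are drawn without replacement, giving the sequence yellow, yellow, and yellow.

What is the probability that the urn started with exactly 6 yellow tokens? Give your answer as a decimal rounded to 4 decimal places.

0.5714

Compute the likelihood of the observed sequence for each case: P(data | r = 1) = (1/8)(0/7) = 0; P(data | r = 2) = (2/8)(1/7)(0/6) = 0; P(data | r = 3) = (3/8)(2/7)(1/6) = 1/56; P(data | r = 4) = (4/8)(3/7)(2/6) = 1/14; P(data | r = 5) = (5/8)(4/7)(3/6) = 5/28; P(data | r = 6) = (6/8)(5/7)(4/6) = 5/14.
Multiplying each by its prior: 1/6 · 0 = 0, 1/6 · 0 = 0, 1/6 · 1/56 = 1/336, 1/6 · 1/14 = 1/84, 1/6 · 5/28 = 5/168, 1/6 · 5/14 = 5/84; with total 5/48.
Hence P(r = 6 | data) = (5/84) / (5/48) = 4/7.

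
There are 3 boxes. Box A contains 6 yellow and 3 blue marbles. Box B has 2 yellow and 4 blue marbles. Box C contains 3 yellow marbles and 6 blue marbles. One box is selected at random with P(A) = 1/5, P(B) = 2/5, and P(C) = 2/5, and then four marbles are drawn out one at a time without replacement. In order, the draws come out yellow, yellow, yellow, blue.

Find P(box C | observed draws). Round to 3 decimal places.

The likelihood of the observed sequence under each hypothesis: P(data | box A) = (6/9)(5/8)(4/7)(3/6) = 5/42; P(data | box B) = (2/6)(1/5)(0/4) = 0; P(data | box C) = (3/9)(2/8)(1/7)(6/6) = 1/84.
The prior-weighted likelihoods are 1/5 · 5/42 = 1/42, 2/5 · 0 = 0, 2/5 · 1/84 = 1/210; summing to 1/35.
So P(box C | data) = (1/210) / (1/35) = 1/6.

0.167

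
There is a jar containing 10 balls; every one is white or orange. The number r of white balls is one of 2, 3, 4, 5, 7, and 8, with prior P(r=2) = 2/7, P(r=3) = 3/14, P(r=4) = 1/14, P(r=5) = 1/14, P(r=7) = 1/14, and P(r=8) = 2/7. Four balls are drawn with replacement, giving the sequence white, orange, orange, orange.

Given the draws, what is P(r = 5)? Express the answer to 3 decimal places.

0.069

The likelihood of the observed sequence under each hypothesis: P(data | r = 2) = (2/10)(8/10)(8/10)(8/10) = 0.1024; P(data | r = 3) = (3/10)(7/10)(7/10)(7/10) = 0.1029; P(data | r = 4) = (4/10)(6/10)(6/10)(6/10) = 0.0864; P(data | r = 5) = (5/10)(5/10)(5/10)(5/10) = 0.0625; P(data | r = 7) = (7/10)(3/10)(3/10)(3/10) = 0.0189; P(data | r = 8) = (8/10)(2/10)(2/10)(2/10) = 0.0064.
Multiplying each by its prior: 2/7 · 0.1024 = 0.029257, 3/14 · 0.1029 = 0.02205, 1/14 · 0.0864 = 0.0061714, 1/14 · 0.0625 = 0.0044643, 1/14 · 0.0189 = 0.00135, 2/7 · 0.0064 = 0.0018286; these sum to 0.065121.
Therefore the posterior P(r = 5 | data) = (0.0044643) / (0.065121) = 0.068553.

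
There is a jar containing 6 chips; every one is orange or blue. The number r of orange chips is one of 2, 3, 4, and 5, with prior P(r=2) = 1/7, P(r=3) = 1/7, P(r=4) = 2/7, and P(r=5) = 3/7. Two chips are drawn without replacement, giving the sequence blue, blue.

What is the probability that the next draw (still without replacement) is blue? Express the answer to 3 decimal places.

0.341

The likelihood of the observed sequence under each hypothesis: P(data | r = 2) = (4/6)(3/5) = 2/5; P(data | r = 3) = (3/6)(2/5) = 1/5; P(data | r = 4) = (2/6)(1/5) = 1/15; P(data | r = 5) = (1/6)(0/5) = 0.
The prior-weighted likelihoods are 1/7 · 2/5 = 2/35, 1/7 · 1/5 = 1/35, 2/7 · 1/15 = 2/105, 3/7 · 0 = 0; with total 11/105.
Dividing through by the total gives posterior P(r = 2 | data) = 6/11, P(r = 3 | data) = 3/11, P(r = 4 | data) = 2/11, P(r = 5 | data) = 0.
Averaging over the posterior, P(blue next | data) = (1/2)(6/11) + (1/4)(3/11) + (0)(2/11) = 15/44.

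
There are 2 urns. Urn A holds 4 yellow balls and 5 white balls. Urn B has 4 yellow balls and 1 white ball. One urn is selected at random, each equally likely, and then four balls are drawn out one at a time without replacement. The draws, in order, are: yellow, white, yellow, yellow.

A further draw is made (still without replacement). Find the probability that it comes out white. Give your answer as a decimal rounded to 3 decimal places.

0.132

Compute the likelihood of the observed sequence for each case: P(data | urn A) = (4/9)(5/8)(3/7)(2/6) = 0.039683; P(data | urn B) = (4/5)(1/4)(3/3)(2/2) = 0.2.
Weighting by the prior gives 1/2 · 0.039683 = 0.019841, 1/2 · 0.2 = 0.1; with total 0.11984.
The posterior is then P(urn A | data) = 0.16556, P(urn B | data) = 0.83444.
Averaging over the posterior, P(white next | data) = (4/5)(0.16556) + (0)(0.83444) = 0.13245.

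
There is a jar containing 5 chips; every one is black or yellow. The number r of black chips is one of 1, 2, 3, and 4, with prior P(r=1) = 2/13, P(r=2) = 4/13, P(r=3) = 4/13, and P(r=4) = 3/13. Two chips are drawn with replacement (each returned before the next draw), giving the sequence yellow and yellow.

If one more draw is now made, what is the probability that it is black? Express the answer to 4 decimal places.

0.3770

Compute the likelihood of the observed sequence for each case: P(data | r = 1) = (4/5)(4/5) = 16/25; P(data | r = 2) = (3/5)(3/5) = 9/25; P(data | r = 3) = (2/5)(2/5) = 4/25; P(data | r = 4) = (1/5)(1/5) = 1/25.
Weighting by the prior gives 2/13 · 16/25 = 32/325, 4/13 · 9/25 = 36/325, 4/13 · 4/25 = 16/325, 3/13 · 1/25 = 3/325; with total 87/325.
Normalising, the posterior is P(r = 1 | data) = 32/87, P(r = 2 | data) = 12/29, P(r = 3 | data) = 16/87, P(r = 4 | data) = 1/29.
So P(black next | data) = Σ P(black next | H) P(H | data) = (1/5)(32/87) + (2/5)(12/29) + (3/5)(16/87) + (4/5)(1/29) = 164/435.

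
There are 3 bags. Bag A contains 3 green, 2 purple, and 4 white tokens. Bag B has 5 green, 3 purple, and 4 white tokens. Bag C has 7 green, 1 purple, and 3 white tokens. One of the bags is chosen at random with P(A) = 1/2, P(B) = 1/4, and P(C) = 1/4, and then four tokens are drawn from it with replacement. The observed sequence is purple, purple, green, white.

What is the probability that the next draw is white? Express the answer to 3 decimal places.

The likelihood of the observed sequence under each hypothesis: P(data | bag A) = (2/9)(2/9)(3/9)(4/9) = 0.007316; P(data | bag B) = (3/12)(3/12)(5/12)(4/12) = 0.0086806; P(data | bag C) = (1/11)(1/11)(7/11)(3/11) = 0.0014343.
The prior-weighted likelihoods are 1/2 · 0.007316 = 0.003658, 1/4 · 0.0086806 = 0.0021701, 1/4 · 0.0014343 = 0.00035858; with total 0.0061867.
The posterior is then P(bag A | data) = 0.59126, P(bag B | data) = 0.35077, P(bag C | data) = 0.05796.
So P(white next | data) = Σ P(white next | H) P(H | data) = (4/9)(0.59126) + (1/3)(0.35077) + (3/11)(0.05796) = 0.39552.

0.396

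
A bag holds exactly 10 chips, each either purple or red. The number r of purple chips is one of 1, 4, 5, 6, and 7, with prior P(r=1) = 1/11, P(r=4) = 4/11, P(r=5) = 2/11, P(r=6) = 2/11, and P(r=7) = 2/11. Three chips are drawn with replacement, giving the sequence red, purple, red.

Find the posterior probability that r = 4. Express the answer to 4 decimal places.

The likelihood of the observed sequence under each hypothesis: P(data | r = 1) = (9/10)(1/10)(9/10) = 0.081; P(data | r = 4) = (6/10)(4/10)(6/10) = 0.144; P(data | r = 5) = (5/10)(5/10)(5/10) = 0.125; P(data | r = 6) = (4/10)(6/10)(4/10) = 0.096; P(data | r = 7) = (3/10)(7/10)(3/10) = 0.063.
Weighting by the prior gives 1/11 · 0.081 = 0.0073636, 4/11 · 0.144 = 0.052364, 2/11 · 0.125 = 0.022727, 2/11 · 0.096 = 0.017455, 2/11 · 0.063 = 0.011455; these sum to 0.11136.
By Bayes' rule, P(r = 4 | data) = (0.052364) / (0.11136) = 0.4702.

0.4702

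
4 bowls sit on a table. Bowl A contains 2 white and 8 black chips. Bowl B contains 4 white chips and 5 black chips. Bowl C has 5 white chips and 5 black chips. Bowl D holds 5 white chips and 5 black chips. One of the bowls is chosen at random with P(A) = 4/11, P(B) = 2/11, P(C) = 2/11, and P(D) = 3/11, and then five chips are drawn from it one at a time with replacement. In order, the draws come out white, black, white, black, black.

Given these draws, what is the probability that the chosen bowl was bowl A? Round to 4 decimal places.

Under each hypothesis, the probability of the observed sequence is: P(data | bowl A) = (2/10)(8/10)(2/10)(8/10)(8/10) = 0.02048; P(data | bowl B) = (4/9)(5/9)(4/9)(5/9)(5/9) = 0.03387; P(data | bowl C) = (5/10)(5/10)(5/10)(5/10)(5/10) = 0.03125; P(data | bowl D) = (5/10)(5/10)(5/10)(5/10)(5/10) = 0.03125.
Weighting by the prior gives 4/11 · 0.02048 = 0.0074473, 2/11 · 0.03387 = 0.0061582, 2/11 · 0.03125 = 0.0056818, 3/11 · 0.03125 = 0.0085227; with total 0.02781.
Therefore the posterior P(bowl A | data) = (0.0074473) / (0.02781) = 0.26779.

0.2678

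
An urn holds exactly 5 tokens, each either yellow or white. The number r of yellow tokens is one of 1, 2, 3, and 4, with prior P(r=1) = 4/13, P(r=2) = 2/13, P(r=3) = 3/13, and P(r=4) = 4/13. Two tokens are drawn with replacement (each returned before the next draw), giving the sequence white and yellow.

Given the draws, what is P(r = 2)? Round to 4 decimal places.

Compute the likelihood of the observed sequence for each case: P(data | r = 1) = (4/5)(1/5) = 4/25; P(data | r = 2) = (3/5)(2/5) = 6/25; P(data | r = 3) = (2/5)(3/5) = 6/25; P(data | r = 4) = (1/5)(4/5) = 4/25.
The prior-weighted likelihoods are 4/13 · 4/25 = 16/325, 2/13 · 6/25 = 12/325, 3/13 · 6/25 = 18/325, 4/13 · 4/25 = 16/325; these sum to 62/325.
By Bayes' rule, P(r = 2 | data) = (12/325) / (62/325) = 6/31.

0.1935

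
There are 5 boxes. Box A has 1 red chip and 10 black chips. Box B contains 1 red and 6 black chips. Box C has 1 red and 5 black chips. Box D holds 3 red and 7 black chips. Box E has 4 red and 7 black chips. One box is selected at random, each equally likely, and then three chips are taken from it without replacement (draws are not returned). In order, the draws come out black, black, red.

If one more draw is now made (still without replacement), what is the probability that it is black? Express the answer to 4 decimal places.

0.8475

Under each hypothesis, the probability of the observed sequence is: P(data | box A) = (10/11)(9/10)(1/9) = 0.090909; P(data | box B) = (6/7)(5/6)(1/5) = 0.14286; P(data | box C) = (5/6)(4/5)(1/4) = 0.16667; P(data | box D) = (7/10)(6/9)(3/8) = 0.175; P(data | box E) = (7/11)(6/10)(4/9) = 0.1697.
Weighting by the prior gives 1/5 · 0.090909 = 0.018182, 1/5 · 0.14286 = 0.028571, 1/5 · 0.16667 = 0.033333, 1/5 · 0.175 = 0.035, 1/5 · 0.1697 = 0.033939; summing to 0.14903.
The posterior is then P(box A | data) = 0.122, P(box B | data) = 0.19172, P(box C | data) = 0.22367, P(box D | data) = 0.23486, P(box E | data) = 0.22774.
The predictive probability is P(black next | data) = (1)(0.122) + (1)(0.19172) + (1)(0.22367) + (5/7)(0.23486) + (5/8)(0.22774) = 0.84749.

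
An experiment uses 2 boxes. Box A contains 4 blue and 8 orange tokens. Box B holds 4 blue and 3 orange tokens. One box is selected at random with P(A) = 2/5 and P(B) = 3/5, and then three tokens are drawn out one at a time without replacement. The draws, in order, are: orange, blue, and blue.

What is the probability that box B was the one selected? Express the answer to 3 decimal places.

Under each hypothesis, the probability of the observed sequence is: P(data | box A) = (8/12)(4/11)(3/10) = 0.072727; P(data | box B) = (3/7)(4/6)(3/5) = 0.17143.
Weighting by the prior gives 2/5 · 0.072727 = 0.029091, 3/5 · 0.17143 = 0.10286; these sum to 0.13195.
Hence P(box B | data) = (0.10286) / (0.13195) = 0.77953.

0.780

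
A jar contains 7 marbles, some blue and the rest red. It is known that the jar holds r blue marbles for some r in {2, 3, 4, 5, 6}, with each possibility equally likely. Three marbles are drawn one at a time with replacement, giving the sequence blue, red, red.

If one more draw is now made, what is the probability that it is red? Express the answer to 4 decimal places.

The likelihood of the observed sequence under each hypothesis: P(data | r = 2) = (2/7)(5/7)(5/7) = 0.14577; P(data | r = 3) = (3/7)(4/7)(4/7) = 0.13994; P(data | r = 4) = (4/7)(3/7)(3/7) = 0.10496; P(data | r = 5) = (5/7)(2/7)(2/7) = 0.058309; P(data | r = 6) = (6/7)(1/7)(1/7) = 0.017493.
Multiplying each by its prior: 1/5 · 0.14577 = 0.029155, 1/5 · 0.13994 = 0.027988, 1/5 · 0.10496 = 0.020991, 1/5 · 0.058309 = 0.011662, 1/5 · 0.017493 = 0.0034985; summing to 0.093294.
Dividing through by the total gives posterior P(r = 2 | data) = 0.3125, P(r = 3 | data) = 0.3, P(r = 4 | data) = 0.225, P(r = 5 | data) = 0.125, P(r = 6 | data) = 0.0375.
The predictive probability is P(red next | data) = (5/7)(0.3125) + (4/7)(0.3) + (3/7)(0.225) + (2/7)(0.125) + (1/7)(0.0375) = 0.53214.

0.5321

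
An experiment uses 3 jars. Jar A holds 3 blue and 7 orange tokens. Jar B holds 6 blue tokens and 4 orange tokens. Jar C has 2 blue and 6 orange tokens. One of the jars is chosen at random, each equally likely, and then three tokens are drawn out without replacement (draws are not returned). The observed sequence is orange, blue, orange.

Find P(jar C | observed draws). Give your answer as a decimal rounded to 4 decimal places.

Compute the likelihood of the observed sequence for each case: P(data | jar A) = (7/10)(3/9)(6/8) = 7/40; P(data | jar B) = (4/10)(6/9)(3/8) = 1/10; P(data | jar C) = (6/8)(2/7)(5/6) = 5/28.
Weighting by the prior gives 1/3 · 7/40 = 7/120, 1/3 · 1/10 = 1/30, 1/3 · 5/28 = 5/84; with total 127/840.
Hence P(jar C | data) = (5/84) / (127/840) = 50/127.

0.3937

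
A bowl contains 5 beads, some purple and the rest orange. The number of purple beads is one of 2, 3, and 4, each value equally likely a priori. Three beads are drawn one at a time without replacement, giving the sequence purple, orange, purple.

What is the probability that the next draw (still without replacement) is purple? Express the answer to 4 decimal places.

0.6000

For each hypothesis, P(data | H) works out to: P(data | r = 2) = (2/5)(3/4)(1/3) = 1/10; P(data | r = 3) = (3/5)(2/4)(2/3) = 1/5; P(data | r = 4) = (4/5)(1/4)(3/3) = 1/5.
Weighting by the prior gives 1/3 · 1/10 = 1/30, 1/3 · 1/5 = 1/15, 1/3 · 1/5 = 1/15; these sum to 1/6.
The posterior is then P(r = 2 | data) = 1/5, P(r = 3 | data) = 2/5, P(r = 4 | data) = 2/5.
Averaging over the posterior, P(purple next | data) = (0)(1/5) + (1/2)(2/5) + (1)(2/5) = 3/5.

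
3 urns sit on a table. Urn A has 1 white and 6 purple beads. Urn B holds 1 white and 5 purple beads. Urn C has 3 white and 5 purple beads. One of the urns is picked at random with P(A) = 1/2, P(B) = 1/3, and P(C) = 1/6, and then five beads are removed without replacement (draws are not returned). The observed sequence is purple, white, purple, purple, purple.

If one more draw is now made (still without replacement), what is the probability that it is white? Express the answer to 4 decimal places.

Compute the likelihood of the observed sequence for each case: P(data | urn A) = (6/7)(1/6)(5/5)(4/4)(3/3) = 0.14286; P(data | urn B) = (5/6)(1/5)(4/4)(3/3)(2/2) = 0.16667; P(data | urn C) = (5/8)(3/7)(4/6)(3/5)(2/4) = 0.053571.
Weighting by the prior gives 1/2 · 0.14286 = 0.071429, 1/3 · 0.16667 = 0.055556, 1/6 · 0.053571 = 0.0089286; summing to 0.13591.
The posterior is then P(urn A | data) = 0.52555, P(urn B | data) = 0.40876, P(urn C | data) = 0.065693.
The predictive probability is P(white next | data) = (0)(0.52555) + (0)(0.40876) + (2/3)(0.065693) = 0.043796.

0.0438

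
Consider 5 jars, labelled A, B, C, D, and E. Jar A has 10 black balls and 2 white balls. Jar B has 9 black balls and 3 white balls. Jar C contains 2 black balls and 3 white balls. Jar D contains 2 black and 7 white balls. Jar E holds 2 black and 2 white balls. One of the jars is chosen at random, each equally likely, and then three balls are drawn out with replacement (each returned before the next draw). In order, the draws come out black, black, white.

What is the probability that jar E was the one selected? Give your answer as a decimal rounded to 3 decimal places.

0.242

The likelihood of the observed sequence under each hypothesis: P(data | jar A) = (10/12)(10/12)(2/12) = 0.11574; P(data | jar B) = (9/12)(9/12)(3/12) = 0.14062; P(data | jar C) = (2/5)(2/5)(3/5) = 0.096; P(data | jar D) = (2/9)(2/9)(7/9) = 0.038409; P(data | jar E) = (2/4)(2/4)(2/4) = 0.125.
Multiplying each by its prior: 1/5 · 0.11574 = 0.023148, 1/5 · 0.14062 = 0.028125, 1/5 · 0.096 = 0.0192, 1/5 · 0.038409 = 0.0076818, 1/5 · 0.125 = 0.025; with total 0.10315.
So P(jar E | data) = (0.025) / (0.10315) = 0.24235.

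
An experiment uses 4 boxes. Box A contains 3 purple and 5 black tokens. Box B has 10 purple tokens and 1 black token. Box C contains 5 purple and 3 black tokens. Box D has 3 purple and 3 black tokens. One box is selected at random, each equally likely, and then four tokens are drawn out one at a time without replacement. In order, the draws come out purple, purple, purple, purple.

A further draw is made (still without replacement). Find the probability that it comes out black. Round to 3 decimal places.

For each hypothesis, P(data | H) works out to: P(data | box A) = (3/8)(2/7)(1/6)(0/5) = 0; P(data | box B) = (10/11)(9/10)(8/9)(7/8) = 7/11; P(data | box C) = (5/8)(4/7)(3/6)(2/5) = 1/14; P(data | box D) = (3/6)(2/5)(1/4)(0/3) = 0.
Multiplying each by its prior: 1/4 · 0 = 0, 1/4 · 7/11 = 7/44, 1/4 · 1/14 = 1/56, 1/4 · 0 = 0; these sum to 109/616.
Dividing through by the total gives posterior P(box A | data) = 0, P(box B | data) = 98/109, P(box C | data) = 11/109, P(box D | data) = 0.
The predictive probability is P(black next | data) = (1/7)(98/109) + (3/4)(11/109) = 89/436.

0.204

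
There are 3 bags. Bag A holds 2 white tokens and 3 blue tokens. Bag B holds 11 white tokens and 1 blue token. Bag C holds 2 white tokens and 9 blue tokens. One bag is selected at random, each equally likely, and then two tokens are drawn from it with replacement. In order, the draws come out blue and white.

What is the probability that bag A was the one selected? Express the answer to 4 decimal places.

0.5160

For each hypothesis, P(data | H) works out to: P(data | bag A) = (3/5)(2/5) = 0.24; P(data | bag B) = (1/12)(11/12) = 0.076389; P(data | bag C) = (9/11)(2/11) = 0.14876.
Multiplying each by its prior: 1/3 · 0.24 = 0.08, 1/3 · 0.076389 = 0.025463, 1/3 · 0.14876 = 0.049587; summing to 0.15505.
So P(bag A | data) = (0.08) / (0.15505) = 0.51596.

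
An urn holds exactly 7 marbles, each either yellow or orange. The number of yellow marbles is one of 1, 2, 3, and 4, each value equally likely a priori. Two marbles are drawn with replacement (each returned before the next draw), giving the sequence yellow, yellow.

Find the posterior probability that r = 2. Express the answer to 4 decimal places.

0.1333

For each hypothesis, P(data | H) works out to: P(data | r = 1) = (1/7)(1/7) = 1/49; P(data | r = 2) = (2/7)(2/7) = 4/49; P(data | r = 3) = (3/7)(3/7) = 9/49; P(data | r = 4) = (4/7)(4/7) = 16/49.
Weighting by the prior gives 1/4 · 1/49 = 1/196, 1/4 · 4/49 = 1/49, 1/4 · 9/49 = 9/196, 1/4 · 16/49 = 4/49; these sum to 15/98.
By Bayes' rule, P(r = 2 | data) = (1/49) / (15/98) = 2/15.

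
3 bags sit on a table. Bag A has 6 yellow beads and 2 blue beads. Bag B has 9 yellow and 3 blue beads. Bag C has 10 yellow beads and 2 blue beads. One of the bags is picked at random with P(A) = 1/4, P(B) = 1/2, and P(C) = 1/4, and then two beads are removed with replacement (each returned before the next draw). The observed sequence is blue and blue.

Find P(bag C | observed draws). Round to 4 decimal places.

Compute the likelihood of the observed sequence for each case: P(data | bag A) = (2/8)(2/8) = 1/16; P(data | bag B) = (3/12)(3/12) = 1/16; P(data | bag C) = (2/12)(2/12) = 1/36.
The prior-weighted likelihoods are 1/4 · 1/16 = 1/64, 1/2 · 1/16 = 1/32, 1/4 · 1/36 = 1/144; with total 31/576.
So P(bag C | data) = (1/144) / (31/576) = 4/31.

0.1290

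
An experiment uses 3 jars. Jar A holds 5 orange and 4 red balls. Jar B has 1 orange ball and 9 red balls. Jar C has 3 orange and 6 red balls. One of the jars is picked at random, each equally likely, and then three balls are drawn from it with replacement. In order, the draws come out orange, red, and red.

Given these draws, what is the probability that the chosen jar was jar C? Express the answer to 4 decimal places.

0.4372

For each hypothesis, P(data | H) works out to: P(data | jar A) = (5/9)(4/9)(4/9) = 0.10974; P(data | jar B) = (1/10)(9/10)(9/10) = 0.081; P(data | jar C) = (3/9)(6/9)(6/9) = 0.14815.
The prior-weighted likelihoods are 1/3 · 0.10974 = 0.03658, 1/3 · 0.081 = 0.027, 1/3 · 0.14815 = 0.049383; with total 0.11296.
So P(jar C | data) = (0.049383) / (0.11296) = 0.43716.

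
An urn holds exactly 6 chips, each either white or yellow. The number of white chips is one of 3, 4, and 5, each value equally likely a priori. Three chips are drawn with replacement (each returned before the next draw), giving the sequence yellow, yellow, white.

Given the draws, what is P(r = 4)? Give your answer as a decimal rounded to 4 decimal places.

The likelihood of the observed sequence under each hypothesis: P(data | r = 3) = (3/6)(3/6)(3/6) = 1/8; P(data | r = 4) = (2/6)(2/6)(4/6) = 2/27; P(data | r = 5) = (1/6)(1/6)(5/6) = 5/216.
Multiplying each by its prior: 1/3 · 1/8 = 1/24, 1/3 · 2/27 = 2/81, 1/3 · 5/216 = 5/648; summing to 2/27.
By Bayes' rule, P(r = 4 | data) = (2/81) / (2/27) = 1/3.

0.3333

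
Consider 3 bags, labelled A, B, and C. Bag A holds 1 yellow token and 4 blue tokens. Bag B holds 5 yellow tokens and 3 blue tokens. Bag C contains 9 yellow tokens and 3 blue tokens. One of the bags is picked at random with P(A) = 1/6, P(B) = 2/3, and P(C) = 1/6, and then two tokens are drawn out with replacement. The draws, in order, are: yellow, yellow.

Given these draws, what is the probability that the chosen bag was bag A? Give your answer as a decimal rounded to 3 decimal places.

0.018

Under each hypothesis, the probability of the observed sequence is: P(data | bag A) = (1/5)(1/5) = 0.04; P(data | bag B) = (5/8)(5/8) = 0.39062; P(data | bag C) = (9/12)(9/12) = 0.5625.
Weighting by the prior gives 1/6 · 0.04 = 0.0066667, 2/3 · 0.39062 = 0.26042, 1/6 · 0.5625 = 0.09375; with total 0.36083.
So P(bag A | data) = (0.0066667) / (0.36083) = 0.018476.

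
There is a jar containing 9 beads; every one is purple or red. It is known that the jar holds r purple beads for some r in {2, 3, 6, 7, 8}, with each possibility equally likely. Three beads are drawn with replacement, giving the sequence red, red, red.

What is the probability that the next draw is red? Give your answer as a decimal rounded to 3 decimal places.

0.709

The likelihood of the observed sequence under each hypothesis: P(data | r = 2) = (7/9)(7/9)(7/9) = 0.47051; P(data | r = 3) = (6/9)(6/9)(6/9) = 0.2963; P(data | r = 6) = (3/9)(3/9)(3/9) = 0.037037; P(data | r = 7) = (2/9)(2/9)(2/9) = 0.010974; P(data | r = 8) = (1/9)(1/9)(1/9) = 0.0013717.
The prior-weighted likelihoods are 1/5 · 0.47051 = 0.094102, 1/5 · 0.2963 = 0.059259, 1/5 · 0.037037 = 0.0074074, 1/5 · 0.010974 = 0.0021948, 1/5 · 0.0013717 = 0.00027435; with total 0.16324.
Dividing through by the total gives posterior P(r = 2 | data) = 0.57647, P(r = 3 | data) = 0.36303, P(r = 6 | data) = 0.045378, P(r = 7 | data) = 0.013445, P(r = 8 | data) = 0.0016807.
So P(red next | data) = Σ P(red next | H) P(H | data) = (7/9)(0.57647) + (2/3)(0.36303) + (1/3)(0.045378) + (2/9)(0.013445) + (1/9)(0.0016807) = 0.70868.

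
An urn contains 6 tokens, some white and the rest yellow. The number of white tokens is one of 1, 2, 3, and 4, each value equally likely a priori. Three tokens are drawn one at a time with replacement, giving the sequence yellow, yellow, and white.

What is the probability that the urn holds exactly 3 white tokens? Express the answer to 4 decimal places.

For each hypothesis, P(data | H) works out to: P(data | r = 1) = (5/6)(5/6)(1/6) = 25/216; P(data | r = 2) = (4/6)(4/6)(2/6) = 4/27; P(data | r = 3) = (3/6)(3/6)(3/6) = 1/8; P(data | r = 4) = (2/6)(2/6)(4/6) = 2/27.
Multiplying each by its prior: 1/4 · 25/216 = 25/864, 1/4 · 4/27 = 1/27, 1/4 · 1/8 = 1/32, 1/4 · 2/27 = 1/54; with total 25/216.
Therefore the posterior P(r = 3 | data) = (1/32) / (25/216) = 27/100.

0.2700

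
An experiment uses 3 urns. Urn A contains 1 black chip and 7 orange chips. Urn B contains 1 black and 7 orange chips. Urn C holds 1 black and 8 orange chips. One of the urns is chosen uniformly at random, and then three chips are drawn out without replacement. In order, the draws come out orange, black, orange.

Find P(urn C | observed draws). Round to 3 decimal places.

0.308

Under each hypothesis, the probability of the observed sequence is: P(data | urn A) = (7/8)(1/7)(6/6) = 1/8; P(data | urn B) = (7/8)(1/7)(6/6) = 1/8; P(data | urn C) = (8/9)(1/8)(7/7) = 1/9.
Weighting by the prior gives 1/3 · 1/8 = 1/24, 1/3 · 1/8 = 1/24, 1/3 · 1/9 = 1/27; these sum to 13/108.
So P(urn C | data) = (1/27) / (13/108) = 4/13.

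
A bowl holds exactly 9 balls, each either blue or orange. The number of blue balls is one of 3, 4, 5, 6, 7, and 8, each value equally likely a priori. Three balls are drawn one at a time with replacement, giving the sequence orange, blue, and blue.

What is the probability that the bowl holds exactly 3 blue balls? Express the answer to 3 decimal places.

0.107

Compute the likelihood of the observed sequence for each case: P(data | r = 3) = (6/9)(3/9)(3/9) = 0.074074; P(data | r = 4) = (5/9)(4/9)(4/9) = 0.10974; P(data | r = 5) = (4/9)(5/9)(5/9) = 0.13717; P(data | r = 6) = (3/9)(6/9)(6/9) = 0.14815; P(data | r = 7) = (2/9)(7/9)(7/9) = 0.13443; P(data | r = 8) = (1/9)(8/9)(8/9) = 0.087791.
The prior-weighted likelihoods are 1/6 · 0.074074 = 0.012346, 1/6 · 0.10974 = 0.01829, 1/6 · 0.13717 = 0.022862, 1/6 · 0.14815 = 0.024691, 1/6 · 0.13443 = 0.022405, 1/6 · 0.087791 = 0.014632; with total 0.11523.
So P(r = 3 | data) = (0.012346) / (0.11523) = 0.10714.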